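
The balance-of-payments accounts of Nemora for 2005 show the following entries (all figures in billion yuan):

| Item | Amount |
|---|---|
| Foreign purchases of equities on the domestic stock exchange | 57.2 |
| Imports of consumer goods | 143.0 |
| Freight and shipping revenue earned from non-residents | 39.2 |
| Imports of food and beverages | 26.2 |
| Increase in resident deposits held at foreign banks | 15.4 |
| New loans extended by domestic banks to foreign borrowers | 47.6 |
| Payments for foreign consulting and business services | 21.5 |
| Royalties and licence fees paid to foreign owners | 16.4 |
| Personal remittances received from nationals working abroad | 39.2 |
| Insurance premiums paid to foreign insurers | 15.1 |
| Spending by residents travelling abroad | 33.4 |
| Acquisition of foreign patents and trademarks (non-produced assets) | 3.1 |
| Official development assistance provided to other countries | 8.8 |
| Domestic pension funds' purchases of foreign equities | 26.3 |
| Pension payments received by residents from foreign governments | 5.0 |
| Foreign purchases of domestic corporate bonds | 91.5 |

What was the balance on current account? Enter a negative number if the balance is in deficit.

-181.0

Goods: -26.2 - 143.0 = -169.2
Services: -33.4 - 21.5 - 16.4 + 39.2 - 15.1 = -47.2
Secondary income: 5.0 - 8.8 + 39.2 = 35.4
Current account = (-169.2) + (-47.2) + 35.4 = -181.0
(Excluded from the current account — financial account: foreign purchases of equities on the domestic stock exchange 57.2, increase in resident deposits held at foreign banks 15.4, new loans extended by domestic banks to foreign borrowers 47.6, domestic pension funds' purchases of foreign equities 26.3, foreign purchases of domestic corporate bonds 91.5; capital account: acquisition of foreign patents and trademarks (non-produced assets) 3.1.)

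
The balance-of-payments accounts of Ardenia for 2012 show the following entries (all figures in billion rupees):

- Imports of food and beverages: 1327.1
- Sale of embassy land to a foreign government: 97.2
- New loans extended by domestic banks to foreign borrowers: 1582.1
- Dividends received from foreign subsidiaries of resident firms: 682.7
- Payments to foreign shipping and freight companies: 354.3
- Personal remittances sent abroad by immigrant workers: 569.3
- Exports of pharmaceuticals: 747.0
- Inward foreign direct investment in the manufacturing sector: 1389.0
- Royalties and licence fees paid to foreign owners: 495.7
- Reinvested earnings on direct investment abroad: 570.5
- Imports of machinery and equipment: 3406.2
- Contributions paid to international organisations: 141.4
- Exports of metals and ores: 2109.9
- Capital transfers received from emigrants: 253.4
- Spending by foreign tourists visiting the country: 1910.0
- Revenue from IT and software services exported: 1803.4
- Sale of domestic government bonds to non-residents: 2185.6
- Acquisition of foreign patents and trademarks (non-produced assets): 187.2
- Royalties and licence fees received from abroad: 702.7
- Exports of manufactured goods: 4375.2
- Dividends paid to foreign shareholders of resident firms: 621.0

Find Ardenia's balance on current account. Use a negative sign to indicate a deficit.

Goods: 747.0 + 4375.2 + 2109.9 - 3406.2 - 1327.1 = 2498.8
Services: 702.7 - 495.7 + 1803.4 - 354.3 + 1910.0 = 3566.1
Primary income: 570.5 + 682.7 - 621.0 = 632.2
Secondary income: -569.3 - 141.4 = -710.7
Current account = 2498.8 + 3566.1 + 632.2 + (-710.7) = 5986.4
(Excluded from the current account — capital account: sale of embassy land to a foreign government 97.2, capital transfers received from emigrants 253.4, acquisition of foreign patents and trademarks (non-produced assets) 187.2; financial account: new loans extended by domestic banks to foreign borrowers 1582.1, inward foreign direct investment in the manufacturing sector 1389.0, sale of domestic government bonds to non-residents 2185.6.)

5986.4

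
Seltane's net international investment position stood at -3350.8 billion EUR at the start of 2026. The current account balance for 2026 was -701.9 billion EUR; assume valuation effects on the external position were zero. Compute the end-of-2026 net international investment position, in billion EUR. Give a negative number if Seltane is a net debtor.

-4052.7

With no valuation effects, change in NIIP = current account = -701.9
End-of-year NIIP = -3350.8 + (-701.9) = -4052.7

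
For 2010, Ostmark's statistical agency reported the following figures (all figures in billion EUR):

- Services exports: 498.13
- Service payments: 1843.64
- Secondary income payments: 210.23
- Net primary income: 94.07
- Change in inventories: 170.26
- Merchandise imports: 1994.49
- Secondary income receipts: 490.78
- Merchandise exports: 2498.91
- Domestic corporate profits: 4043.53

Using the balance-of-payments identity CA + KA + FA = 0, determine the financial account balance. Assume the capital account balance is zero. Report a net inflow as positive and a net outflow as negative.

Goods balance = 2498.91 - 1994.49 = 504.42
Services balance = 498.13 - 1843.64 = -1345.51
Trade balance (goods + services) = 504.42 + (-1345.51) = -841.09
Net primary income = 94.07
Net secondary income = 490.78 - 210.23 = 280.55
Current account = -841.09 + 94.07 + 280.55 = -466.47
Financial account = -(-466.47) = 466.47

466.47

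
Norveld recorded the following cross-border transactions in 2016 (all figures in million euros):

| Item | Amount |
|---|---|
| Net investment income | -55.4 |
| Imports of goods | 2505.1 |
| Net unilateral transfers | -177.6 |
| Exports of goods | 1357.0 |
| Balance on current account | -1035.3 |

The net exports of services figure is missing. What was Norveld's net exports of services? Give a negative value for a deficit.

345.8

Current account = goods balance + services balance + net primary income + net secondary income
Sum of the known components = -1381.1
Net exports of services = CA - (known components) = -1035.3 - (-1381.1) = 345.8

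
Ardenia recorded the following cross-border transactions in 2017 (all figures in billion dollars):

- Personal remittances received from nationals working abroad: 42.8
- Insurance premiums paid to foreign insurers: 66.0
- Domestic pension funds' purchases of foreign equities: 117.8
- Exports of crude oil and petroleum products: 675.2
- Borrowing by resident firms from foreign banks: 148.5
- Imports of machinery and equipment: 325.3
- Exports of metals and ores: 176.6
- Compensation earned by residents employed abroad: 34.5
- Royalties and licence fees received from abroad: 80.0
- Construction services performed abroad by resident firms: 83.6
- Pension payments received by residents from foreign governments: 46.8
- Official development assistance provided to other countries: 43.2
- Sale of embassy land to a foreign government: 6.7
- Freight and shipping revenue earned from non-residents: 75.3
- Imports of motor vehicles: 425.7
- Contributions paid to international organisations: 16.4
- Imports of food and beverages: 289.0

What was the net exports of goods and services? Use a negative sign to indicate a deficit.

Goods: -325.3 - 425.7 - 289.0 + 176.6 + 675.2 = -188.2
Services: 75.3 - 66.0 + 80.0 + 83.6 = 172.9
Trade balance = -188.2 + 172.9 = -15.3
(Excluded from the trade balance — secondary income: personal remittances received from nationals working abroad 42.8, pension payments received by residents from foreign governments 46.8, official development assistance provided to other countries 43.2, contributions paid to international organisations 16.4; financial account: domestic pension funds' purchases of foreign equities 117.8, borrowing by resident firms from foreign banks 148.5; primary income: compensation earned by residents employed abroad 34.5; capital account: sale of embassy land to a foreign government 6.7.)

-15.3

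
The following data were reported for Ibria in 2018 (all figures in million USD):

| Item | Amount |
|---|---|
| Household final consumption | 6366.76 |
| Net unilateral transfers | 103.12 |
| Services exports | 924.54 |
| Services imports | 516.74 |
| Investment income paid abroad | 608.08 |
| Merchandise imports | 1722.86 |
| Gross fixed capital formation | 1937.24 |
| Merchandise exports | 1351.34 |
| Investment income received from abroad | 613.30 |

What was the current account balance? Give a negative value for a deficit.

Goods balance = 1351.34 - 1722.86 = -371.52
Services balance = 924.54 - 516.74 = 407.80
Trade balance (goods + services) = -371.52 + 407.80 = 36.28
Net primary income = 613.30 - 608.08 = 5.22
Net secondary income = 103.12
Current account = 36.28 + 5.22 + 103.12 = 144.62

144.62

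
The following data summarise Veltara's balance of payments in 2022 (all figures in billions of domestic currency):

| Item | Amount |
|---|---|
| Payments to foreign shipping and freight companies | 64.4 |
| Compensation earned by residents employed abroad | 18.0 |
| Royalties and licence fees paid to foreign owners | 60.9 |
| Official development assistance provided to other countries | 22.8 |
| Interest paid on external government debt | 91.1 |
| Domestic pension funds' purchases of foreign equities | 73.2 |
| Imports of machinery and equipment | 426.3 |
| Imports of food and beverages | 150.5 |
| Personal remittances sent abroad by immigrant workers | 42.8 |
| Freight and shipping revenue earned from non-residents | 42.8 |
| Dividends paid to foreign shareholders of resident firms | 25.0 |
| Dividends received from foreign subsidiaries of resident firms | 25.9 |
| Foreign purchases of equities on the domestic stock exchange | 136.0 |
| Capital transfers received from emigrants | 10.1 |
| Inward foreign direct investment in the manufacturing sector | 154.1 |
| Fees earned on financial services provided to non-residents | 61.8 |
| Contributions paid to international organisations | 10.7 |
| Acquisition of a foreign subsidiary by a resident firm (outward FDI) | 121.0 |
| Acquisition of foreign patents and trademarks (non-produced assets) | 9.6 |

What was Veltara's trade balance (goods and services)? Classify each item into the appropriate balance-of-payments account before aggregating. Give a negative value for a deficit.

-597.5

Goods: -150.5 - 426.3 = -576.8
Services: -64.4 + 61.8 + 42.8 - 60.9 = -20.7
Trade balance = -576.8 + (-20.7) = -597.5
(Excluded from the trade balance — primary income: compensation earned by residents employed abroad 18.0, interest paid on external government debt 91.1, dividends paid to foreign shareholders of resident firms 25.0, dividends received from foreign subsidiaries of resident firms 25.9; secondary income: official development assistance provided to other countries 22.8, personal remittances sent abroad by immigrant workers 42.8, contributions paid to international organisations 10.7; financial account: domestic pension funds' purchases of foreign equities 73.2, foreign purchases of equities on the domestic stock exchange 136.0, inward foreign direct investment in the manufacturing sector 154.1, acquisition of a foreign subsidiary by a resident firm (outward FDI) 121.0; capital account: capital transfers received from emigrants 10.1, acquisition of foreign patents and trademarks (non-produced assets) 9.6.)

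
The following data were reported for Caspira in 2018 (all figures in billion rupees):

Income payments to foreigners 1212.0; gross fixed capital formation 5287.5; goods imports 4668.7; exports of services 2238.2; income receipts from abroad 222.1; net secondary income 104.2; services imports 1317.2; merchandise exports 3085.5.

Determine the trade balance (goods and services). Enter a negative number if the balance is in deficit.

-662.2

Goods balance = 3085.5 - 4668.7 = -1583.2
Services balance = 2238.2 - 1317.2 = 921.0
Trade balance (goods + services) = -1583.2 + 921.0 = -662.2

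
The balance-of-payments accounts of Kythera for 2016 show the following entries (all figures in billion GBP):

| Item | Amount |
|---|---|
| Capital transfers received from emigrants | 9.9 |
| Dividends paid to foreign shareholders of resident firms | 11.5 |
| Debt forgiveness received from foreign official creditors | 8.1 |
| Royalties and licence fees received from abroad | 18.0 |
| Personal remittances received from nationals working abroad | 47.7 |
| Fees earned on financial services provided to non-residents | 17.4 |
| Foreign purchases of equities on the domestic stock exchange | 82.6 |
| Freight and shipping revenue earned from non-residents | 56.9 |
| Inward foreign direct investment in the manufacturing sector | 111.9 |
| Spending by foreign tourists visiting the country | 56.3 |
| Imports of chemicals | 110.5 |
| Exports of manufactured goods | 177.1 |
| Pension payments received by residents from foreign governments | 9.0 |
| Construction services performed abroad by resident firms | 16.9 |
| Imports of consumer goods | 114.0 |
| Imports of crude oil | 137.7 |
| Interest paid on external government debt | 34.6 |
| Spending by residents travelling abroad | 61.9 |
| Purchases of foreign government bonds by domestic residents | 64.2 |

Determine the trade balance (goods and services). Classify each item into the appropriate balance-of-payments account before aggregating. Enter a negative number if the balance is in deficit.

Goods: -110.5 - 137.7 + 177.1 - 114.0 = -185.1
Services: 16.9 + 56.9 + 18.0 + 17.4 + 56.3 - 61.9 = 103.6
Trade balance = -185.1 + 103.6 = -81.5
(Excluded from the trade balance — capital account: capital transfers received from emigrants 9.9, debt forgiveness received from foreign official creditors 8.1; primary income: dividends paid to foreign shareholders of resident firms 11.5, interest paid on external government debt 34.6; secondary income: personal remittances received from nationals working abroad 47.7, pension payments received by residents from foreign governments 9.0; financial account: foreign purchases of equities on the domestic stock exchange 82.6, inward foreign direct investment in the manufacturing sector 111.9, purchases of foreign government bonds by domestic residents 64.2.)

-81.5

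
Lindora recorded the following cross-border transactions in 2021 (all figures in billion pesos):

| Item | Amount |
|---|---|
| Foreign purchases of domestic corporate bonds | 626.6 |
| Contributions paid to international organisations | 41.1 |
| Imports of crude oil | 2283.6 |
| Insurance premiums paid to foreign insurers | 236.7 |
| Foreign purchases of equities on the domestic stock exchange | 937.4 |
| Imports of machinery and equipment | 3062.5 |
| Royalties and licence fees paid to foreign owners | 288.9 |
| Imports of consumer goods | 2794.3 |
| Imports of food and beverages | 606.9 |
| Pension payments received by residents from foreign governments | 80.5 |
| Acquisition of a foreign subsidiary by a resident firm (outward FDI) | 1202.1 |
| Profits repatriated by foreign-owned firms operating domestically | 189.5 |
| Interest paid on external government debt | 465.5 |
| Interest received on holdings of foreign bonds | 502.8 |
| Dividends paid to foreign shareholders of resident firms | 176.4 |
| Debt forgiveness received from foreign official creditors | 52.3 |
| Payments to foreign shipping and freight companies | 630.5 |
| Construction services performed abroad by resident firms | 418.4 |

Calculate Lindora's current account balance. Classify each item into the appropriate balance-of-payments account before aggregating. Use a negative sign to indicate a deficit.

Goods: -606.9 - 2794.3 - 3062.5 - 2283.6 = -8747.3
Services: 418.4 - 630.5 - 236.7 - 288.9 = -737.7
Primary income: -176.4 + 502.8 - 465.5 - 189.5 = -328.6
Secondary income: -41.1 + 80.5 = 39.4
Current account = (-8747.3) + (-737.7) + (-328.6) + 39.4 = -9774.2
(Excluded from the current account — financial account: foreign purchases of domestic corporate bonds 626.6, foreign purchases of equities on the domestic stock exchange 937.4, acquisition of a foreign subsidiary by a resident firm (outward FDI) 1202.1; capital account: debt forgiveness received from foreign official creditors 52.3.)

-9774.2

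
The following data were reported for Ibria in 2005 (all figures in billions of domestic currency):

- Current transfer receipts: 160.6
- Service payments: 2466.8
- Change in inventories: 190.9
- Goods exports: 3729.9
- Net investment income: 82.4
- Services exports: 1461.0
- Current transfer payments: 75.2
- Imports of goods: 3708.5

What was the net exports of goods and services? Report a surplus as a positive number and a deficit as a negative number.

Goods balance = 3729.9 - 3708.5 = 21.4
Services balance = 1461.0 - 2466.8 = -1005.8
Trade balance (goods + services) = 21.4 + (-1005.8) = -984.4

-984.4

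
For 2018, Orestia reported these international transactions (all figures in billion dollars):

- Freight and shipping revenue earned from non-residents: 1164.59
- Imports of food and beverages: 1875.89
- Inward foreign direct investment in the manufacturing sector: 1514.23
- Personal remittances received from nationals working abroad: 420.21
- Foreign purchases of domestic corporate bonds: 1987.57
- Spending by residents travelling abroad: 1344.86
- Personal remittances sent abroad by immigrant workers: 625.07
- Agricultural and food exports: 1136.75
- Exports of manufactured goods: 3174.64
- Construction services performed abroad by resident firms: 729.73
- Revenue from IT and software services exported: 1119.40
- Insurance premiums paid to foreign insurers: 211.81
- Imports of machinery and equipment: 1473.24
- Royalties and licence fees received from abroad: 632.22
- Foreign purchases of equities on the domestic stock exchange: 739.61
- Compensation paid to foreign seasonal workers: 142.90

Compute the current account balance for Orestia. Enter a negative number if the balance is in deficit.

Goods: 1136.75 - 1473.24 + 3174.64 - 1875.89 = 962.26
Services: -211.81 + 729.73 + 1164.59 + 1119.40 + 632.22 - 1344.86 = 2089.27
Primary income: -142.90
Secondary income: 420.21 - 625.07 = -204.86
Current account = 962.26 + 2089.27 + (-142.90) + (-204.86) = 2703.77
(Excluded from the current account — financial account: inward foreign direct investment in the manufacturing sector 1514.23, foreign purchases of domestic corporate bonds 1987.57, foreign purchases of equities on the domestic stock exchange 739.61.)

2703.77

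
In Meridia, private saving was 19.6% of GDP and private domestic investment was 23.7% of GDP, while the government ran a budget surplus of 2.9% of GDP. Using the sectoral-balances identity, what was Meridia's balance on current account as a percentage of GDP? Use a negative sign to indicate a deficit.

By the sectoral-balances identity, CA = (S_private - I) + (T - G).
Private balance = 19.6 - 23.7 = -4.1
Government balance (T - G) = 2.9
CA = -4.1 + 2.9 = -1.2

-1.2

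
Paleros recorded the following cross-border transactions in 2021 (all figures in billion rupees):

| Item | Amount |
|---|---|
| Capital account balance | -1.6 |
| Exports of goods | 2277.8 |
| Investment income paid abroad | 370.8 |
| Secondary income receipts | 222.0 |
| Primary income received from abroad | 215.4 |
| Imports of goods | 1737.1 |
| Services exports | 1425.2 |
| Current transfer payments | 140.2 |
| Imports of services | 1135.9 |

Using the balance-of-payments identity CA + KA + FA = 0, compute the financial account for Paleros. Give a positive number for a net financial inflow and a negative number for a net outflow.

-754.8

Goods balance = 2277.8 - 1737.1 = 540.7
Services balance = 1425.2 - 1135.9 = 289.3
Trade balance (goods + services) = 540.7 + 289.3 = 830.0
Net primary income = 215.4 - 370.8 = -155.4
Net secondary income = 222.0 - 140.2 = 81.8
Current account = 830.0 + (-155.4) + 81.8 = 756.4
Financial account = -(756.4 + (-1.6)) = -754.8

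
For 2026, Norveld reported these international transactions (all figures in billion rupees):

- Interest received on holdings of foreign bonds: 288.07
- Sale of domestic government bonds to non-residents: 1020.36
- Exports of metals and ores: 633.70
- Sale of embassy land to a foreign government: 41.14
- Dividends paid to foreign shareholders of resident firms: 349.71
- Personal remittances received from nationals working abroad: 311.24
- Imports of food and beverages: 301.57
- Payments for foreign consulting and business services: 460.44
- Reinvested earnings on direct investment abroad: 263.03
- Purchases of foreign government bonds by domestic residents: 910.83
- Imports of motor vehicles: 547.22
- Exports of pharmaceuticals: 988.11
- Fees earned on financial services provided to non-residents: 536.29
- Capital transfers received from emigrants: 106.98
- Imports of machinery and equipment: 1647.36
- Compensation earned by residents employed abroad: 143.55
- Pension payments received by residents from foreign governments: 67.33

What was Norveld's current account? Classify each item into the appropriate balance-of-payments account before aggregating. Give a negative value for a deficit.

Goods: -301.57 - 1647.36 + 988.11 + 633.70 - 547.22 = -874.34
Services: -460.44 + 536.29 = 75.85
Primary income: -349.71 + 143.55 + 288.07 + 263.03 = 344.94
Secondary income: 67.33 + 311.24 = 378.57
Current account = (-874.34) + 75.85 + 344.94 + 378.57 = -74.98
(Excluded from the current account — financial account: sale of domestic government bonds to non-residents 1020.36, purchases of foreign government bonds by domestic residents 910.83; capital account: sale of embassy land to a foreign government 41.14, capital transfers received from emigrants 106.98.)

-74.98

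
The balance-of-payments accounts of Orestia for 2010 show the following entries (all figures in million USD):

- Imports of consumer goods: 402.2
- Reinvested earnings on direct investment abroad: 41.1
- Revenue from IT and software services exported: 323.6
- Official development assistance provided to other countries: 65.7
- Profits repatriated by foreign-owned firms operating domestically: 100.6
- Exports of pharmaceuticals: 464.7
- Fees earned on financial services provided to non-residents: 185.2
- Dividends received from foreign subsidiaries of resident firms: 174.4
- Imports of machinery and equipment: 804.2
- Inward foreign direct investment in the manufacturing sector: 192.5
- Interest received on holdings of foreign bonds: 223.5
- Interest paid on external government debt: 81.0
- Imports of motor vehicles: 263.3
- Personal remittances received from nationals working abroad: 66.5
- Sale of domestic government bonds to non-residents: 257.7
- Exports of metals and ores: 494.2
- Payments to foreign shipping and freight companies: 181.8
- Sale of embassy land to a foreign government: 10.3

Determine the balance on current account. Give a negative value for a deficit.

74.4

Goods: -263.3 - 804.2 - 402.2 + 464.7 + 494.2 = -510.8
Services: 323.6 + 185.2 - 181.8 = 327.0
Primary income: 174.4 + 223.5 - 81.0 - 100.6 + 41.1 = 257.4
Secondary income: -65.7 + 66.5 = 0.8
Current account = (-510.8) + 327.0 + 257.4 + 0.8 = 74.4
(Excluded from the current account — financial account: inward foreign direct investment in the manufacturing sector 192.5, sale of domestic government bonds to non-residents 257.7; capital account: sale of embassy land to a foreign government 10.3.)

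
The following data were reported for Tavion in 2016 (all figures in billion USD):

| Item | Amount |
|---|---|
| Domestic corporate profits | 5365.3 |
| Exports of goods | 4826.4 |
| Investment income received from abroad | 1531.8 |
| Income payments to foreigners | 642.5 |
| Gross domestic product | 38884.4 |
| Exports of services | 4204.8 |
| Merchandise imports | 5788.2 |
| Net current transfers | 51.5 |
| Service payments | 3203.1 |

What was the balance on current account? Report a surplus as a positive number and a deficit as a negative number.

Goods balance = 4826.4 - 5788.2 = -961.8
Services balance = 4204.8 - 3203.1 = 1001.7
Trade balance (goods + services) = -961.8 + 1001.7 = 39.9
Net primary income = 1531.8 - 642.5 = 889.3
Net secondary income = 51.5
Current account = 39.9 + 889.3 + 51.5 = 980.7

980.7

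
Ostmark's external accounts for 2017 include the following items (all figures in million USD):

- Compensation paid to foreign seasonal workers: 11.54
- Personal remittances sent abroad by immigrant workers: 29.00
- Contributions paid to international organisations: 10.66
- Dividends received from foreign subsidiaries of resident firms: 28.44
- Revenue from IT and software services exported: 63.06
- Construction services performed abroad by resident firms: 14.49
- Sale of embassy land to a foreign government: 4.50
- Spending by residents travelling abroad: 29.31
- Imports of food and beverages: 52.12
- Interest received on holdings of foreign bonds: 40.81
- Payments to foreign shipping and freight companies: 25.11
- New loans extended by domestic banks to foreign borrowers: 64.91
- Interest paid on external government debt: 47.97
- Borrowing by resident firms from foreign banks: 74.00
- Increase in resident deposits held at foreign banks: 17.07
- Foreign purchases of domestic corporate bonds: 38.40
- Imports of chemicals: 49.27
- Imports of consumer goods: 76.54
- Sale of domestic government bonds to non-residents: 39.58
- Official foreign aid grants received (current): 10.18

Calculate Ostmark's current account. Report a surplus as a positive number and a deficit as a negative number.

-174.54

Goods: -76.54 - 52.12 - 49.27 = -177.93
Services: -29.31 + 14.49 + 63.06 - 25.11 = 23.13
Primary income: 28.44 + 40.81 - 47.97 - 11.54 = 9.74
Secondary income: -10.66 - 29.00 + 10.18 = -29.48
Current account = (-177.93) + 23.13 + 9.74 + (-29.48) = -174.54
(Excluded from the current account — capital account: sale of embassy land to a foreign government 4.50; financial account: new loans extended by domestic banks to foreign borrowers 64.91, borrowing by resident firms from foreign banks 74.00, increase in resident deposits held at foreign banks 17.07, foreign purchases of domestic corporate bonds 38.40, sale of domestic government bonds to non-residents 39.58.)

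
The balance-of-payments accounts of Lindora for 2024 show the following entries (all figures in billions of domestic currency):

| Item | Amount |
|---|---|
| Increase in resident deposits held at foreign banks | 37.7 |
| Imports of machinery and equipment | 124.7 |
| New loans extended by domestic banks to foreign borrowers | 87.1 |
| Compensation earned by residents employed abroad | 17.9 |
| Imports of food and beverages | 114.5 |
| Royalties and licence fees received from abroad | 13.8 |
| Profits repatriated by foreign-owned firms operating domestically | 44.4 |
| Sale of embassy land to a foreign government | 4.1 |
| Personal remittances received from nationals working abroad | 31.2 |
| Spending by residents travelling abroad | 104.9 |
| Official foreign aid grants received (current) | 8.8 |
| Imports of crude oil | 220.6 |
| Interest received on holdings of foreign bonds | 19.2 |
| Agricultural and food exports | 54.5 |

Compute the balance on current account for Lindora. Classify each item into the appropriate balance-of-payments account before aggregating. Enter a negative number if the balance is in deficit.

Goods: 54.5 - 114.5 - 124.7 - 220.6 = -405.3
Services: 13.8 - 104.9 = -91.1
Primary income: 17.9 - 44.4 + 19.2 = -7.3
Secondary income: 8.8 + 31.2 = 40.0
Current account = (-405.3) + (-91.1) + (-7.3) + 40.0 = -463.7
(Excluded from the current account — financial account: increase in resident deposits held at foreign banks 37.7, new loans extended by domestic banks to foreign borrowers 87.1; capital account: sale of embassy land to a foreign government 4.1.)

-463.7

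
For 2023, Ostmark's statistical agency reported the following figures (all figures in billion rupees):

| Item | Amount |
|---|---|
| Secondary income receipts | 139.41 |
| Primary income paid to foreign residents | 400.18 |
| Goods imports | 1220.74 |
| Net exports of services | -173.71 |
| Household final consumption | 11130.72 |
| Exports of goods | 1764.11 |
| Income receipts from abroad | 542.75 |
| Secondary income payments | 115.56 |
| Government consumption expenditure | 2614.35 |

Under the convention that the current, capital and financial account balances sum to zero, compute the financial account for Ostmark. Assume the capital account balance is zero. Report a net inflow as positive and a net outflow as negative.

Goods balance = 1764.11 - 1220.74 = 543.37
Services balance = -173.71
Trade balance (goods + services) = 543.37 + (-173.71) = 369.66
Net primary income = 542.75 - 400.18 = 142.57
Net secondary income = 139.41 - 115.56 = 23.85
Current account = 369.66 + 142.57 + 23.85 = 536.08
Financial account = -(536.08) = -536.08

-536.08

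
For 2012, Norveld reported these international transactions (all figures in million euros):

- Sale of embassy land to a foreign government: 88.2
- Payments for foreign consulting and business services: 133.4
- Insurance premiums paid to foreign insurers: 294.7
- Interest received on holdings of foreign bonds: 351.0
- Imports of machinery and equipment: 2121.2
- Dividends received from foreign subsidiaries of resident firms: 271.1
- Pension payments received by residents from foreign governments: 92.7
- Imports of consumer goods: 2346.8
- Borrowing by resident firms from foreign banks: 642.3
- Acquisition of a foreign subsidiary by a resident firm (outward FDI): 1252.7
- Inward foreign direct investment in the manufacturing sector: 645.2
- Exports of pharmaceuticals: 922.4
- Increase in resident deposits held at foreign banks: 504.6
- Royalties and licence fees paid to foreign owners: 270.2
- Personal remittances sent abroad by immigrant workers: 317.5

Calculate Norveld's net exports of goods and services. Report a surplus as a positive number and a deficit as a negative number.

Goods: -2121.2 - 2346.8 + 922.4 = -3545.6
Services: -133.4 - 270.2 - 294.7 = -698.3
Trade balance = -3545.6 + (-698.3) = -4243.9
(Excluded from the trade balance — capital account: sale of embassy land to a foreign government 88.2; primary income: interest received on holdings of foreign bonds 351.0, dividends received from foreign subsidiaries of resident firms 271.1; secondary income: pension payments received by residents from foreign governments 92.7, personal remittances sent abroad by immigrant workers 317.5; financial account: borrowing by resident firms from foreign banks 642.3, acquisition of a foreign subsidiary by a resident firm (outward FDI) 1252.7, inward foreign direct investment in the manufacturing sector 645.2, increase in resident deposits held at foreign banks 504.6.)

-4243.9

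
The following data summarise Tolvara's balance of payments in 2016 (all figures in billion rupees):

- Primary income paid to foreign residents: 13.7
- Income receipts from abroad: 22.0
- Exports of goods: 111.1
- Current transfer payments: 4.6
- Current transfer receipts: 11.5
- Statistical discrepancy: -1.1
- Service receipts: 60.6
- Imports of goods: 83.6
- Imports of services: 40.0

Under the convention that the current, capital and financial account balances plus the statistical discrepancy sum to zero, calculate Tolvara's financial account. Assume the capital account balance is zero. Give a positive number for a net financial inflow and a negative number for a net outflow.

Goods balance = 111.1 - 83.6 = 27.5
Services balance = 60.6 - 40.0 = 20.6
Trade balance (goods + services) = 27.5 + 20.6 = 48.1
Net primary income = 22.0 - 13.7 = 8.3
Net secondary income = 11.5 - 4.6 = 6.9
Current account = 48.1 + 8.3 + 6.9 = 63.3
Financial account = -(63.3 + (-1.1)) = -62.2

-62.2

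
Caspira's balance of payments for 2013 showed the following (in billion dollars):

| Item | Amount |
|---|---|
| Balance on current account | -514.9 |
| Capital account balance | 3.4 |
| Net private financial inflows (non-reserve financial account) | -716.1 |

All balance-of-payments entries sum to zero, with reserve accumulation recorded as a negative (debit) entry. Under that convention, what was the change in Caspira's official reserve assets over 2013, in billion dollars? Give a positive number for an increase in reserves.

-1227.6

Official reserve transactions balance = -((-514.9) + 3.4 + (-716.1)) = 1227.6
An accumulation of reserves is recorded as a debit (negative entry), so the change in the stock of reserves is the negative of that balance.
Change in official reserves = -(1227.6) = -1227.6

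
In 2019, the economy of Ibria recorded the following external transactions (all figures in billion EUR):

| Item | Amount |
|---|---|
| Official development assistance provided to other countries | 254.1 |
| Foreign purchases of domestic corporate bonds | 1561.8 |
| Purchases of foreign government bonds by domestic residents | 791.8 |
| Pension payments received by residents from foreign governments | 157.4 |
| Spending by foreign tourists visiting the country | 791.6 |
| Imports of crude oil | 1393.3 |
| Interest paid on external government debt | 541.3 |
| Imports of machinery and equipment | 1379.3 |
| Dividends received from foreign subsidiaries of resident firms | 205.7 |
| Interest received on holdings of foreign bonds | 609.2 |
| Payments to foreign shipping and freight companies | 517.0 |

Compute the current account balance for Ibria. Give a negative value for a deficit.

-2321.1

Goods: -1393.3 - 1379.3 = -2772.6
Services: -517.0 + 791.6 = 274.6
Primary income: 205.7 + 609.2 - 541.3 = 273.6
Secondary income: 157.4 - 254.1 = -96.7
Current account = (-2772.6) + 274.6 + 273.6 + (-96.7) = -2321.1
(Excluded from the current account — financial account: foreign purchases of domestic corporate bonds 1561.8, purchases of foreign government bonds by domestic residents 791.8.)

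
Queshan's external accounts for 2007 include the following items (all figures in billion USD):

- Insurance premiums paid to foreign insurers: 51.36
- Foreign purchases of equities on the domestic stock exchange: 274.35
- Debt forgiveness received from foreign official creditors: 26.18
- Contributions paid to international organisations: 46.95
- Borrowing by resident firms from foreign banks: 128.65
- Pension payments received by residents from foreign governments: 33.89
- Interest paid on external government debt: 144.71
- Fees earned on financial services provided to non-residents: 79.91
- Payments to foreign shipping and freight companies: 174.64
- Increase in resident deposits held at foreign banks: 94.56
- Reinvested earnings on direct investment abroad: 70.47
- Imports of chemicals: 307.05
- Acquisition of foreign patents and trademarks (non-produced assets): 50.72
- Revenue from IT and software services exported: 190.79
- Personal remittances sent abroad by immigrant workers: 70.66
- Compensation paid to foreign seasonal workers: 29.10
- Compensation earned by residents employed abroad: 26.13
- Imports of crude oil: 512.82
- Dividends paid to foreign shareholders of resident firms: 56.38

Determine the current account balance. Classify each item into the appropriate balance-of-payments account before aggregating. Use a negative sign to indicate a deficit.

Goods: -307.05 - 512.82 = -819.87
Services: -51.36 + 79.91 + 190.79 - 174.64 = 44.70
Primary income: -56.38 + 70.47 - 29.10 - 144.71 + 26.13 = -133.59
Secondary income: -46.95 - 70.66 + 33.89 = -83.72
Current account = (-819.87) + 44.70 + (-133.59) + (-83.72) = -992.48
(Excluded from the current account — financial account: foreign purchases of equities on the domestic stock exchange 274.35, borrowing by resident firms from foreign banks 128.65, increase in resident deposits held at foreign banks 94.56; capital account: debt forgiveness received from foreign official creditors 26.18, acquisition of foreign patents and trademarks (non-produced assets) 50.72.)

-992.48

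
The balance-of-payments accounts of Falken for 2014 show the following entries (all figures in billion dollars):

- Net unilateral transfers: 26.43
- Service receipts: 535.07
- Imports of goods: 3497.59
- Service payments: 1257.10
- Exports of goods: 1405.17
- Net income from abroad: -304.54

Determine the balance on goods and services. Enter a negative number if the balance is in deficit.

-2814.45

Goods balance = 1405.17 - 3497.59 = -2092.42
Services balance = 535.07 - 1257.10 = -722.03
Trade balance (goods + services) = -2092.42 + (-722.03) = -2814.45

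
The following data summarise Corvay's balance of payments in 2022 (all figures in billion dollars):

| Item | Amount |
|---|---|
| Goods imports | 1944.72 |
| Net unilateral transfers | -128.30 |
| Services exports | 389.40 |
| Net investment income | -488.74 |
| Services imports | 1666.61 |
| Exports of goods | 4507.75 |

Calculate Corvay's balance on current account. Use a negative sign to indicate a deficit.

Goods balance = 4507.75 - 1944.72 = 2563.03
Services balance = 389.40 - 1666.61 = -1277.21
Trade balance (goods + services) = 2563.03 + (-1277.21) = 1285.82
Net primary income = -488.74
Net secondary income = -128.30
Current account = 1285.82 + (-488.74) + (-128.30) = 668.78

668.78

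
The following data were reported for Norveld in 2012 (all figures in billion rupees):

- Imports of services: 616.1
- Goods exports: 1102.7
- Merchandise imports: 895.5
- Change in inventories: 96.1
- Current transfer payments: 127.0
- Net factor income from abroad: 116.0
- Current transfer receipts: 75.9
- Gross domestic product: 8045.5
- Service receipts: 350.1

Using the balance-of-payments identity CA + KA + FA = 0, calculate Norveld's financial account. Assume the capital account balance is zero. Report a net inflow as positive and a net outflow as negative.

Goods balance = 1102.7 - 895.5 = 207.2
Services balance = 350.1 - 616.1 = -266.0
Trade balance (goods + services) = 207.2 + (-266.0) = -58.8
Net primary income = 116.0
Net secondary income = 75.9 - 127.0 = -51.1
Current account = -58.8 + 116.0 + (-51.1) = 6.1
Financial account = -(6.1) = -6.1

-6.1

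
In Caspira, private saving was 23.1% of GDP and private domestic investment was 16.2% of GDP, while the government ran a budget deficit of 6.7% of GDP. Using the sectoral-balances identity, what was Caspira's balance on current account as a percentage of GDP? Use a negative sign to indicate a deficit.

By the sectoral-balances identity, CA = (S_private - I) + (T - G).
Private balance = 23.1 - 16.2 = 6.9
Government balance (T - G) = -6.7
CA = 6.9 + (-6.7) = 0.2

0.2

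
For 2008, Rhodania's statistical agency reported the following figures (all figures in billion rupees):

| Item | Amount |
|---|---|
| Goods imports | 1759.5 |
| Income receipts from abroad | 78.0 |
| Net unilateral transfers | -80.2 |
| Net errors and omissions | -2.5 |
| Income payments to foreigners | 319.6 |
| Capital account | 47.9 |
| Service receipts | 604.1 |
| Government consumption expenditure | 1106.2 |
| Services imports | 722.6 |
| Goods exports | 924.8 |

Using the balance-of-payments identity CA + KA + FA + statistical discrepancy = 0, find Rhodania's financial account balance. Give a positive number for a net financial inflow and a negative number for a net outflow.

1229.6

Goods balance = 924.8 - 1759.5 = -834.7
Services balance = 604.1 - 722.6 = -118.5
Trade balance (goods + services) = -834.7 + (-118.5) = -953.2
Net primary income = 78.0 - 319.6 = -241.6
Net secondary income = -80.2
Current account = -953.2 + (-241.6) + (-80.2) = -1275.0
Financial account = -(-1275.0 + 47.9 + (-2.5)) = 1229.6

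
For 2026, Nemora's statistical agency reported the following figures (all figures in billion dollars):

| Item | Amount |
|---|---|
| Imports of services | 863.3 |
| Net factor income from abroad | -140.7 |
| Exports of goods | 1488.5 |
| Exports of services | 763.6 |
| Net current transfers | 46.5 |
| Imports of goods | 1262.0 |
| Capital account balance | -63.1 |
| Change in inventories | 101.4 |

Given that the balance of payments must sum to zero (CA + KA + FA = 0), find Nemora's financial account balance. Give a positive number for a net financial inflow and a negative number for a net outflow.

30.5

Goods balance = 1488.5 - 1262.0 = 226.5
Services balance = 763.6 - 863.3 = -99.7
Trade balance (goods + services) = 226.5 + (-99.7) = 126.8
Net primary income = -140.7
Net secondary income = 46.5
Current account = 126.8 + (-140.7) + 46.5 = 32.6
Financial account = -(32.6 + (-63.1)) = 30.5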